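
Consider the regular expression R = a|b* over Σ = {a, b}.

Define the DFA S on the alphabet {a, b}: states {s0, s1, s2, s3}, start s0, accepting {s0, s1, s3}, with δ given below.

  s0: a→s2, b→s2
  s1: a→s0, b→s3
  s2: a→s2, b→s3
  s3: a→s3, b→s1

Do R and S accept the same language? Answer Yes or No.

No

The string a is accepted by R but rejected by S.
So L(R) ≠ L(S).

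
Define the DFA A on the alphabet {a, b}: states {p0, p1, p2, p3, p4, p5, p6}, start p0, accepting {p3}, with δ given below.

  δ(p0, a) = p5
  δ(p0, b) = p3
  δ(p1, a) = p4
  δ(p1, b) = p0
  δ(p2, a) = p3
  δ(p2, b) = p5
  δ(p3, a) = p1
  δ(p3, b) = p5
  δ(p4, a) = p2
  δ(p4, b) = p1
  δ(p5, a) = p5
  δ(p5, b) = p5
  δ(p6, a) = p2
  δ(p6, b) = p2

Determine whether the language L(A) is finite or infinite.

State p0 is reachable from the start and can reach an accepting state, and it lies on the cycle p0 → p3 → p1 → p0.
Traversing that cycle any number of times yields accepted strings of unbounded length, so the language is infinite.

infinite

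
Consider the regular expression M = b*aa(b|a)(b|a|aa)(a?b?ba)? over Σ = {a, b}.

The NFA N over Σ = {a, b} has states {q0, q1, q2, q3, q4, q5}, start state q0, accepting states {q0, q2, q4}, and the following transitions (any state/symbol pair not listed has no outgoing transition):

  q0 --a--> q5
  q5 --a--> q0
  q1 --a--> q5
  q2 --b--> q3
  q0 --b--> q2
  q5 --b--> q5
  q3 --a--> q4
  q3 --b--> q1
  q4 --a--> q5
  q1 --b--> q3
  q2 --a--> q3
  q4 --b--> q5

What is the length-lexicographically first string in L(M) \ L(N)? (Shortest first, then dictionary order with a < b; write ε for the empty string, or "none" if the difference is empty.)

aaab

The string aaab is accepted by M but not by N.
No shorter string lies in the difference, and aaab is the lexicographically first length-4 string in L(M) \ L(N).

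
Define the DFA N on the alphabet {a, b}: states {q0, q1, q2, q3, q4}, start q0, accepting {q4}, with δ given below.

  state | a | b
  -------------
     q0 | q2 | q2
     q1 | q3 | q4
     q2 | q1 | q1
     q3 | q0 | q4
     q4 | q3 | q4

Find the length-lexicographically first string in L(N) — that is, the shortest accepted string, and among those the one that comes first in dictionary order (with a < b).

aab

A breadth-first search from q0 reaches an accepting state first via the path q0 → q2 → q1 → q4 on input aab.
No string of length < 3 is accepted (BFS exhausts all shorter strings without reaching an accepting state), and aab is the lexicographically least accepting string of length 3.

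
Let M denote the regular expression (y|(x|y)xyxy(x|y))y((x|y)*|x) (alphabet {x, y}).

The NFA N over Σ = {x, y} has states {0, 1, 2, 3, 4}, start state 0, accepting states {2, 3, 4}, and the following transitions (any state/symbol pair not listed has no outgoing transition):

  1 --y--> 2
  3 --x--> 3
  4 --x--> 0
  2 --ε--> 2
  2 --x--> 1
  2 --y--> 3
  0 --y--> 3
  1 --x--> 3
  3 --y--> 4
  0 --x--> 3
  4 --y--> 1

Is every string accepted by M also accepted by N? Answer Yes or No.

No

The string yyx is in L(M) but not in L(N).
So L(M) ⊄ L(N).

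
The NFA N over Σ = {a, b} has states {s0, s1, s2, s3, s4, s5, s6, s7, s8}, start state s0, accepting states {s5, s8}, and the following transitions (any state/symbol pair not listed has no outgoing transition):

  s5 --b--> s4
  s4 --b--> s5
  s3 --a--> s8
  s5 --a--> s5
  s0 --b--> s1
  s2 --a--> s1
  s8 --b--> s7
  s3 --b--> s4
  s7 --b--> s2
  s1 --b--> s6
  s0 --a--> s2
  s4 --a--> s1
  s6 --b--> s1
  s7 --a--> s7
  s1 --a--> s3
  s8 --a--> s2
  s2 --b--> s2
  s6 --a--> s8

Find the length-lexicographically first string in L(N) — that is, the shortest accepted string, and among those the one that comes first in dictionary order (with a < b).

baa

A breadth-first search from s0 reaches an accepting state first via the path s0 → s1 → s3 → s8 on input baa.
No string of length < 3 is accepted (BFS exhausts all shorter strings without reaching an accepting state), and baa is the lexicographically least accepting string of length 3.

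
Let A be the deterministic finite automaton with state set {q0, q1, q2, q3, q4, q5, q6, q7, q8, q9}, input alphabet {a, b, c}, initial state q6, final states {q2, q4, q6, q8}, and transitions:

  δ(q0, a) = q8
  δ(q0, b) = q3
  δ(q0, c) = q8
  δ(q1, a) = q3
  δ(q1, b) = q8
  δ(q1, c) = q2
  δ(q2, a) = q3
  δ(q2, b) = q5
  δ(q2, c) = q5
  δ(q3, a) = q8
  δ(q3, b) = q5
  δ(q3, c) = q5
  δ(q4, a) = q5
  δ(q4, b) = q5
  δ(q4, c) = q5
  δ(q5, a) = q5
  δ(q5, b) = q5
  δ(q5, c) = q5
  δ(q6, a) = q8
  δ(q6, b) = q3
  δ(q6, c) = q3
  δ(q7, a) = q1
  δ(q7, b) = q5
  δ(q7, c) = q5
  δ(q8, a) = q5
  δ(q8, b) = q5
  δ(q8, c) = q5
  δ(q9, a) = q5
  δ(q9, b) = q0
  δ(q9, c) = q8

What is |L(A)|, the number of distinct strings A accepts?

4

The useful subgraph on states {q3, q6, q8} is acyclic, so L(A) is finite; the longest accepting path visits 3 useful states, giving maximum string length 2.
Counting accepting paths from q6 by length: 1 of length 0, 1 of length 1, 2 of length 2. Total 4.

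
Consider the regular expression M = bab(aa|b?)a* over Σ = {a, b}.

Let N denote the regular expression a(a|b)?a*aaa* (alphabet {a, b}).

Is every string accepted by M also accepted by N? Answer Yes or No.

The string bab is in L(M) but not in L(N).
So L(M) ⊄ L(N).

No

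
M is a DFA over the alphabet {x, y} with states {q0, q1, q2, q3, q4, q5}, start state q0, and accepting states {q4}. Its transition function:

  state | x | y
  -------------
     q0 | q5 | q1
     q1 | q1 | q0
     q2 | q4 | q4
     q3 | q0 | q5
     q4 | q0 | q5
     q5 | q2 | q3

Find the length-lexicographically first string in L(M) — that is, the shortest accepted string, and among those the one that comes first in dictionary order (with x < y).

A breadth-first search from q0 reaches an accepting state first via the path q0 → q5 → q2 → q4 on input xxx.
No string of length < 3 is accepted (BFS exhausts all shorter strings without reaching an accepting state), and xxx is the lexicographically least accepting string of length 3.

xxx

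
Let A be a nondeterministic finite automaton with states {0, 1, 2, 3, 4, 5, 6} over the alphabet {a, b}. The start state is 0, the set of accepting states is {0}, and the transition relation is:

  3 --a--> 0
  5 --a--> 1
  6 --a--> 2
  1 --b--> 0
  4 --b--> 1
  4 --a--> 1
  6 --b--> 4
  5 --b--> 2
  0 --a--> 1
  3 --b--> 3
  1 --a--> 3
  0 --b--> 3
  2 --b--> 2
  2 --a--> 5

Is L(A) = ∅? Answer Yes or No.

No

The empty string ε is accepted: the run 0 ends in the accepting state 0.
Since at least one string is accepted, L(A) is not empty.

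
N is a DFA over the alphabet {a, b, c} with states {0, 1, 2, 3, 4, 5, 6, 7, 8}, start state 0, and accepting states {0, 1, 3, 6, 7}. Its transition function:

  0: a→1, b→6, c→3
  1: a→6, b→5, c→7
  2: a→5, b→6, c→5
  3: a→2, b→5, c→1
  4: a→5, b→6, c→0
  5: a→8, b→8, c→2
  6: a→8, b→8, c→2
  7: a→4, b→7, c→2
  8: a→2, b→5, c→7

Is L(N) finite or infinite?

infinite

State 5 is reachable from the start and can reach an accepting state, and it lies on the cycle 5 → 8 → 2 → 5.
Traversing that cycle any number of times yields accepted strings of unbounded length, so the language is infinite.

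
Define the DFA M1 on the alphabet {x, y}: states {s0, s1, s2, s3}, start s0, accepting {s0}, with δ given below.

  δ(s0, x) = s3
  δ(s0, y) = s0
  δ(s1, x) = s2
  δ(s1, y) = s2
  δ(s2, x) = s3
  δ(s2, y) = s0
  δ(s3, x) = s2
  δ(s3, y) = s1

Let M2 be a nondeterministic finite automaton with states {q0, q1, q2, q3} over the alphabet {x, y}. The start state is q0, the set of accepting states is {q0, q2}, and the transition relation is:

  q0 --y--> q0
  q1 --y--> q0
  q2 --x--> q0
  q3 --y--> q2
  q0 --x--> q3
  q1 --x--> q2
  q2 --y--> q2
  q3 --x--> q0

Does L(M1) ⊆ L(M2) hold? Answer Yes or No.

Exploring the product automaton M1 × M2 from the start pair (s0, q0), following both machines on each input symbol, reaches 9 state pairs: (s0, q0), (s3, q3), (s2, q0), (s1, q2), (s2, q2), (s3, q0), (s0, q2), (s2, q3), (s1, q0).
M1 accepts in {s0} and M2 accepts in {q0, q2}. The reachable pairs whose M1-component is accepting are (s0, q0), (s0, q2); in each of them the M2-component is accepting too, so the product for L(M1) \ L(M2) (M1-component accepting, M2-component rejecting) has no reachable accepting pair and the difference is empty.
Hence every string in L(M1) is also in L(M2).

Yes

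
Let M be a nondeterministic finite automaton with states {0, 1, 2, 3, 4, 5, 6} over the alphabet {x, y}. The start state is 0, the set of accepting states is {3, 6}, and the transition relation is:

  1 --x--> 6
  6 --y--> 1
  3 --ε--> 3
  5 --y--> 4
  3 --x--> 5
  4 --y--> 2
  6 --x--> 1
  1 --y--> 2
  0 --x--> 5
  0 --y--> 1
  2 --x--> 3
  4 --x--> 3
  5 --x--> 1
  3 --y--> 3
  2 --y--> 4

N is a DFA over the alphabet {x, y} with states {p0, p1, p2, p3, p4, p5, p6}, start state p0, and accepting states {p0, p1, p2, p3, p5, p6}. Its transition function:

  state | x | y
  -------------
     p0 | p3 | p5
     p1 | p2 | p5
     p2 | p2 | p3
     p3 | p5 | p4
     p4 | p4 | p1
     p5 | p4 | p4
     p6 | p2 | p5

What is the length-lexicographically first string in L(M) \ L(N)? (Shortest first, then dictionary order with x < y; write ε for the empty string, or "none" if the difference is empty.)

yx

The string yx is accepted by M but not by N.
No shorter string lies in the difference, and yx is the lexicographically first length-2 string in L(M) \ L(N).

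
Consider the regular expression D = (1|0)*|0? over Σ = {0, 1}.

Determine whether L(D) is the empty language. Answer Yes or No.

The empty string ε matches the expression, so it belongs to L(D).
Since L(D) contains at least one string, it is not empty.

No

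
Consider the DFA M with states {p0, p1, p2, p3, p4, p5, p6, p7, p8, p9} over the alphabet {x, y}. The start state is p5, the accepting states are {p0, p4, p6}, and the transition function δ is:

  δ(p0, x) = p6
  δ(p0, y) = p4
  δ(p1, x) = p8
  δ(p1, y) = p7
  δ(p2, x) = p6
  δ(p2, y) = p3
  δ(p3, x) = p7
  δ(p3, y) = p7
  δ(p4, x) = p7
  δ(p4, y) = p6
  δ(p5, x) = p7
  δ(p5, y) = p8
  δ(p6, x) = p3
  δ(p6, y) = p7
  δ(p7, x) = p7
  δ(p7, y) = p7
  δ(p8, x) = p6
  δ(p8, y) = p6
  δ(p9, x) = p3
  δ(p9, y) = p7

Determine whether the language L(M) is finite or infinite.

The useful states (reachable from p5 and able to reach an accepting state) are {p5, p6, p8}.
Restricted to these states the transition graph has no cycle, so every accepting path has bounded length and L is finite.

finite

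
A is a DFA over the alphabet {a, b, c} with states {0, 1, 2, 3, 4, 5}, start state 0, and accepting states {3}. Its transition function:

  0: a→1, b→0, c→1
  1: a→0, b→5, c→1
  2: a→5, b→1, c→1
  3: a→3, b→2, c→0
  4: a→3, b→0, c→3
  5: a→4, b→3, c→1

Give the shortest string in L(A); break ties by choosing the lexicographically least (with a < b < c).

abb

A breadth-first search from 0 reaches an accepting state first via the path 0 → 1 → 5 → 3 on input abb.
No string of length < 3 is accepted (BFS exhausts all shorter strings without reaching an accepting state), and abb is the lexicographically least accepting string of length 3.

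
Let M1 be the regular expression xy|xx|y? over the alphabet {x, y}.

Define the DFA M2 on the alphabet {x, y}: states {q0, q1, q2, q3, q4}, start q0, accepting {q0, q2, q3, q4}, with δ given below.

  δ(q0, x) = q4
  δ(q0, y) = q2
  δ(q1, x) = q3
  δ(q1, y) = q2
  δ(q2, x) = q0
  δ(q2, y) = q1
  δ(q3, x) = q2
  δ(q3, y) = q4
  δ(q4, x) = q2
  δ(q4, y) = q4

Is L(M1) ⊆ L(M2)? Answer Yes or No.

Converting the expression M1 to a DFA (subset construction, then merging equivalent states) gives the minimal DFA with states {r0, r1, r2, r3}, start state r0, accepting states {r0, r2} and transitions r0: x→r1, y→r2; r1: x→r2, y→r2; r2: x→r3, y→r3; r3: x→r3, y→r3.
Exploring the product automaton M1 × M2 from the start pair (r0, q0), following both machines on each input symbol, reaches 9 state pairs: (r0, q0), (r1, q4), (r2, q2), (r2, q4), (r3, q0), (r3, q1), (r3, q2), (r3, q4), (r3, q3).
M1 accepts in {r0, r2} and M2 accepts in {q0, q2, q3, q4}. The reachable pairs whose M1-component is accepting are (r0, q0), (r2, q2), (r2, q4); in each of them the M2-component is accepting too, so the product for L(M1) \ L(M2) (M1-component accepting, M2-component rejecting) has no reachable accepting pair and the difference is empty.
Hence every string in L(M1) is also in L(M2).

Yes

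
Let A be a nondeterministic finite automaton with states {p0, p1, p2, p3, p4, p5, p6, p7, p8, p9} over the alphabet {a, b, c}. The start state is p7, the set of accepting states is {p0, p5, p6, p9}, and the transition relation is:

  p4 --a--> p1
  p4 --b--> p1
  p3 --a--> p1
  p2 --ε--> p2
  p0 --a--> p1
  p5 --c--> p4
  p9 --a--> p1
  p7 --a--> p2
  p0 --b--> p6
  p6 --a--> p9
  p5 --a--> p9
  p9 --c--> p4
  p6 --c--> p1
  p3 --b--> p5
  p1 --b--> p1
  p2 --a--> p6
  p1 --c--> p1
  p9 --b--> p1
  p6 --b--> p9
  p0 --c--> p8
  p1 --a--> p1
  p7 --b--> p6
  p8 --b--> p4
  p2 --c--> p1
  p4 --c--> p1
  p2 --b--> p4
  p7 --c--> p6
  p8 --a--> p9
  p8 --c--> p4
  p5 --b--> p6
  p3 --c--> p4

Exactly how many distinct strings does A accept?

The useful subgraph on states {p2, p6, p7, p9} is acyclic, so L(A) is finite; the longest accepting path visits 4 useful states, giving maximum string length 3.
Counting accepting paths from p7 by length: 2 of length 1, 5 of length 2, 2 of length 3. Total 9.

9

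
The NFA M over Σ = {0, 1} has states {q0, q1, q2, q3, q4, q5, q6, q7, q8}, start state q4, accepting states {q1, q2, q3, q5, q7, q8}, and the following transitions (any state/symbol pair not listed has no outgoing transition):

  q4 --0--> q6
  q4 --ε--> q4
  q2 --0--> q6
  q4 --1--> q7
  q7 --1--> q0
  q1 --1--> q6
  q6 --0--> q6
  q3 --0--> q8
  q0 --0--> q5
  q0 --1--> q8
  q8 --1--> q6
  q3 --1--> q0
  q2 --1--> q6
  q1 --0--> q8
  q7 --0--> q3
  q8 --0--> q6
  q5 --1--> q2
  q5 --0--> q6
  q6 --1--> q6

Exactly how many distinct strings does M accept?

The useful subgraph on states {q0, q2, q3, q4, q5, q7, q8} is acyclic, so L(M) is finite; the longest accepting path visits 6 useful states, giving maximum string length 5.
Counting accepting paths from q4 by length: 1 of length 1, 1 of length 2, 3 of length 3, 3 of length 4, 1 of length 5. Total 9.

9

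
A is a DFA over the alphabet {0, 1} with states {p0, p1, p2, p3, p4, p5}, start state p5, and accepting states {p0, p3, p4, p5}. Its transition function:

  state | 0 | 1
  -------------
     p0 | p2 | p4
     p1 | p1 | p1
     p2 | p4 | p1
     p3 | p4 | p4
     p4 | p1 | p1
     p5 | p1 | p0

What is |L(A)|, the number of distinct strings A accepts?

The useful subgraph on states {p0, p2, p4, p5} is acyclic, so L(A) is finite; the longest accepting path visits 4 useful states, giving maximum string length 3.
Counting accepting paths from p5 by length: 1 of length 0, 1 of length 1, 1 of length 2, 1 of length 3. Total 4.

4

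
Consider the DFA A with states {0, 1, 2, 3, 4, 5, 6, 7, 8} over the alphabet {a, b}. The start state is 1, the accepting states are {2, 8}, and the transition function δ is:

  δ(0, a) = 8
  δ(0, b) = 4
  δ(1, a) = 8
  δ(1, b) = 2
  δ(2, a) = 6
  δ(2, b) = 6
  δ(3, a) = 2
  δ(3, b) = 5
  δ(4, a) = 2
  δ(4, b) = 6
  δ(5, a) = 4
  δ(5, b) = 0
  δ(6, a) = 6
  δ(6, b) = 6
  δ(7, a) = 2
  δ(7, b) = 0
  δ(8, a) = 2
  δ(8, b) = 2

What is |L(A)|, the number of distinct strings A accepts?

4

The useful subgraph on states {1, 2, 8} is acyclic, so L(A) is finite; the longest accepting path visits 3 useful states, giving maximum string length 2.
Counting accepting paths from 1 by length: 2 of length 1, 2 of length 2. Total 4.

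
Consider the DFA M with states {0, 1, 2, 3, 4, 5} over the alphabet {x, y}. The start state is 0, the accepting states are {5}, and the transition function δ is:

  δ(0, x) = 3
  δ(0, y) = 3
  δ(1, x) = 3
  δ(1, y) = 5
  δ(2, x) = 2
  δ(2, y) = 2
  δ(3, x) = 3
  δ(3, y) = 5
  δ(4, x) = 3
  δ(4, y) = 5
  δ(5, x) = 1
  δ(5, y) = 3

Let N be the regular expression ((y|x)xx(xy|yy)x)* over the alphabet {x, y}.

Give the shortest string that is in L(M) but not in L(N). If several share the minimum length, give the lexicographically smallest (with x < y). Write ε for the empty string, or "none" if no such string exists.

xy

The string xy is accepted by M but not by N.
No shorter string lies in the difference, and xy is the lexicographically first length-2 string in L(M) \ L(N).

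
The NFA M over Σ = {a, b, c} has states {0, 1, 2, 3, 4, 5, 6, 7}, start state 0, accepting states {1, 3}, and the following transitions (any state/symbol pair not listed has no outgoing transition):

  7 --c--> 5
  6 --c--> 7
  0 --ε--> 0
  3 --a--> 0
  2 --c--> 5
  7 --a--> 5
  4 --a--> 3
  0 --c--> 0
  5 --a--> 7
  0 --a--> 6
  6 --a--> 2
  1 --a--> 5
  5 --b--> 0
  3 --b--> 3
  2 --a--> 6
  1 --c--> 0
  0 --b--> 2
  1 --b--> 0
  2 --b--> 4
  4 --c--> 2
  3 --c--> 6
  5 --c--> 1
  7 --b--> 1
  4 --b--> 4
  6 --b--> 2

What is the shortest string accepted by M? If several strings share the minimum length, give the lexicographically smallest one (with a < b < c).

acb

A breadth-first search from 0 reaches an accepting state first via the path 0 → 6 → 7 → 1 on input acb.
No string of length < 3 is accepted (BFS exhausts all shorter strings without reaching an accepting state), and acb is the lexicographically least accepting string of length 3.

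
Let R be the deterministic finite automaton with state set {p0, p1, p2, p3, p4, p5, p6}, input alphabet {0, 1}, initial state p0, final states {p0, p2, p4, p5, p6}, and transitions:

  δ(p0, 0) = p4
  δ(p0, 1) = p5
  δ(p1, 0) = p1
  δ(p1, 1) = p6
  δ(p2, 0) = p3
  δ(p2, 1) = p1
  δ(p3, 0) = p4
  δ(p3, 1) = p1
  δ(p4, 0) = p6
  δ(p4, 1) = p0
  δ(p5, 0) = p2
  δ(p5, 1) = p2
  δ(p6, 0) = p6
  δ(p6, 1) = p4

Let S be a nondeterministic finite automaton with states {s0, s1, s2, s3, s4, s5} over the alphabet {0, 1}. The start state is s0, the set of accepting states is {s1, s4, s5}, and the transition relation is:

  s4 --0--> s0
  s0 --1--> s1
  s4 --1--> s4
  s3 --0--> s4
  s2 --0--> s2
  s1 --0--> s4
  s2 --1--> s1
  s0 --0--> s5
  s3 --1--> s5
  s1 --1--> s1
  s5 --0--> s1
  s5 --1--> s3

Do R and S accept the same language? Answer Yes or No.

No

The empty string ε is accepted by R but rejected by S.
So L(R) ≠ L(S).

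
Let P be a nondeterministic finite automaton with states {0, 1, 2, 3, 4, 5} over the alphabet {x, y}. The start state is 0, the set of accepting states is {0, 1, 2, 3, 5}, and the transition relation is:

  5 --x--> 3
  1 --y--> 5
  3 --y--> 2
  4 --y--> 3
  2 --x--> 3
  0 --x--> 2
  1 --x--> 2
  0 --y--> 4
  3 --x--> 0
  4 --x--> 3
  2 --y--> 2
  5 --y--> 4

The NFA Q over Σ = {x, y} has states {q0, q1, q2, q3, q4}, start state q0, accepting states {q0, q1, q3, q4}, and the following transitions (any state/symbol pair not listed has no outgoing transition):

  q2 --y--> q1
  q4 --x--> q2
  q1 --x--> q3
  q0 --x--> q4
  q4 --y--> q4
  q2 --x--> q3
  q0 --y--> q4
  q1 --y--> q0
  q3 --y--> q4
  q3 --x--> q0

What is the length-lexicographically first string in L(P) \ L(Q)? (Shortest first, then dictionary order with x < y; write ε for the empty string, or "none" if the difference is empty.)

The string xx is accepted by P but not by Q.
No shorter string lies in the difference, and xx is the lexicographically first length-2 string in L(P) \ L(Q).

xx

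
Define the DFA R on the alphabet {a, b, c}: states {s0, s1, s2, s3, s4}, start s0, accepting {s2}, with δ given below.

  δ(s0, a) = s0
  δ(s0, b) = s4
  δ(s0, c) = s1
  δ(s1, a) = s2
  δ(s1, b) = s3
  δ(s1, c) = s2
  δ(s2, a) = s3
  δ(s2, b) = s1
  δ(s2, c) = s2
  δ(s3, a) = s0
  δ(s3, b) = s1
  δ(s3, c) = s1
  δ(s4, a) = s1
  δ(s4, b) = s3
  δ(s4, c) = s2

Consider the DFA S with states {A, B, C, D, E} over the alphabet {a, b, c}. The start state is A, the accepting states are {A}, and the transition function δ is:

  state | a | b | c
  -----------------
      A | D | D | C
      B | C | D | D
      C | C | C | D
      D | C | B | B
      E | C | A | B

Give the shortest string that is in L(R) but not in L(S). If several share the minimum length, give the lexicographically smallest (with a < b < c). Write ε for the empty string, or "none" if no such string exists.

The string bc is accepted by R but not by S.
No shorter string lies in the difference, and bc is the lexicographically first length-2 string in L(R) \ L(S).

bc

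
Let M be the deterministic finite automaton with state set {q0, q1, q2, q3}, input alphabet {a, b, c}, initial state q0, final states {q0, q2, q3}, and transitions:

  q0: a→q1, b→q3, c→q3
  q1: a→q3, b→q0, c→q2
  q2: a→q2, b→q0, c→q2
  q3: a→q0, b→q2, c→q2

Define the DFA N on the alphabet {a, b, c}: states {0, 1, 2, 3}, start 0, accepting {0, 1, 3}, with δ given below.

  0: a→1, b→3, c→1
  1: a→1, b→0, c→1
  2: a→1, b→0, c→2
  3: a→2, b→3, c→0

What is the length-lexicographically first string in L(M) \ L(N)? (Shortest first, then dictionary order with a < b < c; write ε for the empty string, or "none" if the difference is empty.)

The string ba is accepted by M but not by N.
No shorter string lies in the difference, and ba is the lexicographically first length-2 string in L(M) \ L(N).

ba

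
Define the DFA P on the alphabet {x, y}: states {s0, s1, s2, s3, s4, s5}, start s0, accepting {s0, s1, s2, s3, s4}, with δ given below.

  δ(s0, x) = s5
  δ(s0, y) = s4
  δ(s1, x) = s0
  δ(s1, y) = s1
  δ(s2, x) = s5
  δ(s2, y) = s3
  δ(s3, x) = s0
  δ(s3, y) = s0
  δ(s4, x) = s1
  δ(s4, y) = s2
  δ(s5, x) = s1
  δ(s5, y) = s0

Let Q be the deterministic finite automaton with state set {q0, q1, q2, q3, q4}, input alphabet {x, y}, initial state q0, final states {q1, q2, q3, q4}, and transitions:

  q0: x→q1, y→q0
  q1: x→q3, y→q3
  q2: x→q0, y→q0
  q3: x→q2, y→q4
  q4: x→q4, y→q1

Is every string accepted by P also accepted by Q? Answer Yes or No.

No

The empty string ε is in L(P) but not in L(Q).
So L(P) ⊄ L(Q).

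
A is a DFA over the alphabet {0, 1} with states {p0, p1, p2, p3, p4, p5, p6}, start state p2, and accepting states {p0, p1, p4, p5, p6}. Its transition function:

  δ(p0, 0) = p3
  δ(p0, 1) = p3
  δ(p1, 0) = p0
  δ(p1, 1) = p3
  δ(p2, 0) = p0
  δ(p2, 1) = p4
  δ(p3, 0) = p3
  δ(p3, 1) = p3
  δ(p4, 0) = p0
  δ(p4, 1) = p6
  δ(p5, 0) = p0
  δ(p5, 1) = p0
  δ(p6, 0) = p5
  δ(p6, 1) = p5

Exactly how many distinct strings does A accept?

10

The useful subgraph on states {p0, p2, p4, p5, p6} is acyclic, so L(A) is finite; the longest accepting path visits 5 useful states, giving maximum string length 4.
Counting accepting paths from p2 by length: 2 of length 1, 2 of length 2, 2 of length 3, 4 of length 4. Total 10.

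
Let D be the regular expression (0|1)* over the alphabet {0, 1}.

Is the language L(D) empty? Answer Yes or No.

No

The empty string ε matches the expression, so it belongs to L(D).
Since L(D) contains at least one string, it is not empty.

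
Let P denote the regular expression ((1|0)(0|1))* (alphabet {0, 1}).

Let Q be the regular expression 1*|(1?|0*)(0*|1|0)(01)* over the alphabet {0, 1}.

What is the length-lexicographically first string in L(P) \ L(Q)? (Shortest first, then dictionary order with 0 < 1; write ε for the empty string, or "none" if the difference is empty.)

0010

The string 0010 is accepted by P but not by Q.
No shorter string lies in the difference, and 0010 is the lexicographically first length-4 string in L(P) \ L(Q).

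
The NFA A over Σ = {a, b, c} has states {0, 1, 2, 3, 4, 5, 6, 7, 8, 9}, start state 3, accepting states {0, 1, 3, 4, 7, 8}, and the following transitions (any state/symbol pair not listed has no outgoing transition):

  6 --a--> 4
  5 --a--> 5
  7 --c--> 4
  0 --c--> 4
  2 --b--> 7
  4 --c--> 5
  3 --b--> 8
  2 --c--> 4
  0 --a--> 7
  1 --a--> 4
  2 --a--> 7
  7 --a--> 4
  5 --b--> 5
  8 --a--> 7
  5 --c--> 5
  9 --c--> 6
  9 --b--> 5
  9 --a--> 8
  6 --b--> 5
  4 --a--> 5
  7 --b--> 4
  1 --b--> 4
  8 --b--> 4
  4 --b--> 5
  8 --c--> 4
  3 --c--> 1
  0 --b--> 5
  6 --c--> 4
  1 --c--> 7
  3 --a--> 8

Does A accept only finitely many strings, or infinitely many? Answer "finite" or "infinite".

finite

The useful states (reachable from 3 and able to reach an accepting state) are {1, 3, 4, 7, 8}.
Restricted to these states the transition graph has no cycle, so every accepting path has bounded length and L is finite.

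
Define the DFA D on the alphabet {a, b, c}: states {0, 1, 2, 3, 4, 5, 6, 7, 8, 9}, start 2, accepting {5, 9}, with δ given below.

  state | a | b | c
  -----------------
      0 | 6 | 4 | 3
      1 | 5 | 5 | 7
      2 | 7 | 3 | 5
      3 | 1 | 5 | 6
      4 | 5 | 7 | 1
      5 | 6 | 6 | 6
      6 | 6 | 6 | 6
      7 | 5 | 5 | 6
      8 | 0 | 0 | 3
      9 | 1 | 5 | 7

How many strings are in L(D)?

The useful subgraph on states {1, 2, 3, 5, 7} is acyclic, so L(D) is finite; the longest accepting path visits 5 useful states, giving maximum string length 4.
Counting accepting paths from 2 by length: 1 of length 1, 3 of length 2, 2 of length 3, 2 of length 4. Total 8.

8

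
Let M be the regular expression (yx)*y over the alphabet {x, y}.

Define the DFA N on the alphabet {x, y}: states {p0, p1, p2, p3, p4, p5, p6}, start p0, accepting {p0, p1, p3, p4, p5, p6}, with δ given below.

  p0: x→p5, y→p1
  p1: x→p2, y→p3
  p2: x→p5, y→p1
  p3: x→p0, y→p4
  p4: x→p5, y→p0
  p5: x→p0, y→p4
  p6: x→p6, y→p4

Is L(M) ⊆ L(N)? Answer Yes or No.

Yes

Converting the expression M to a DFA (subset construction, then merging equivalent states) gives the minimal DFA with states {m0, m1, m2}, start state m0, accepting states {m2} and transitions m0: x→m1, y→m2; m1: x→m1, y→m1; m2: x→m0, y→m1.
Exploring the product automaton M × N from the start pair (m0, p0), following both machines on each input symbol, reaches 9 state pairs: (m0, p0), (m1, p5), (m2, p1), (m1, p0), (m1, p4), (m0, p2), (m1, p3), (m1, p1), (m1, p2).
M accepts in {m2} and N accepts in {p0, p1, p3, p4, p5, p6}. The reachable pairs whose M-component is accepting are (m2, p1); in each of them the N-component is accepting too, so the product for L(M) \ L(N) (M-component accepting, N-component rejecting) has no reachable accepting pair and the difference is empty.
Hence every string in L(M) is also in L(N).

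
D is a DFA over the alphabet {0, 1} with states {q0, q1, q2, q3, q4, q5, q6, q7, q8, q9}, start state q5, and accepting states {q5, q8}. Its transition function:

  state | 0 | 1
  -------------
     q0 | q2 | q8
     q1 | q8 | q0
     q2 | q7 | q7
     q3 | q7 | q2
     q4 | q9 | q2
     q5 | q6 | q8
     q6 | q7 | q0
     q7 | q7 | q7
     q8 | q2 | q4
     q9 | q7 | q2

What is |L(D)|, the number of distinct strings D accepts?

3

The useful subgraph on states {q0, q5, q6, q8} is acyclic, so L(D) is finite; the longest accepting path visits 4 useful states, giving maximum string length 3.
Counting accepting paths from q5 by length: 1 of length 0, 1 of length 1, 1 of length 3. Total 3.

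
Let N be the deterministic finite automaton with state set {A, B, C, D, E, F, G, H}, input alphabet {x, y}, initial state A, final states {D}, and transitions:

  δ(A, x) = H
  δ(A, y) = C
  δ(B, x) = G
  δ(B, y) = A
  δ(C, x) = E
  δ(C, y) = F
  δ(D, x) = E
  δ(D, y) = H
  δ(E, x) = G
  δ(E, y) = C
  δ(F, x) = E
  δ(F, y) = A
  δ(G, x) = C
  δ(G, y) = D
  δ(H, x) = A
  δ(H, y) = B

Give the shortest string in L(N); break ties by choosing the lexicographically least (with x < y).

A breadth-first search from A reaches an accepting state first via the path A → H → B → G → D on input xyxy.
No string of length < 4 is accepted (BFS exhausts all shorter strings without reaching an accepting state), and xyxy is the lexicographically least accepting string of length 4.

xyxy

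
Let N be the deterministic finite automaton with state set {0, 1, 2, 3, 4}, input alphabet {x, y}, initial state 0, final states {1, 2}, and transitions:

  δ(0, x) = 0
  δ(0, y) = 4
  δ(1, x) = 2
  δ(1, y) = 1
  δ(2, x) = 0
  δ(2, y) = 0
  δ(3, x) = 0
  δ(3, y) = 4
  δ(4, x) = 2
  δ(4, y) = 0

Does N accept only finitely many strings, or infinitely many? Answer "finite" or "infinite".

infinite

State 0 is reachable from the start and can reach an accepting state, and it lies on the cycle 0 → 0.
Traversing that cycle any number of times yields accepted strings of unbounded length, so the language is infinite.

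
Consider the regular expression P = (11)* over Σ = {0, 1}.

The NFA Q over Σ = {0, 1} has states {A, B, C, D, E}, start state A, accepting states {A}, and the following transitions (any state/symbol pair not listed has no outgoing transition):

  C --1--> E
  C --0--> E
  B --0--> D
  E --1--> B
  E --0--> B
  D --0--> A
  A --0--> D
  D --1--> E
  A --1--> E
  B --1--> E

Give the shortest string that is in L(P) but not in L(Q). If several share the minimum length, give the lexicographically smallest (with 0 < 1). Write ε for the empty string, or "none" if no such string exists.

The string 11 is accepted by P but not by Q.
No shorter string lies in the difference, and 11 is the lexicographically first length-2 string in L(P) \ L(Q).

11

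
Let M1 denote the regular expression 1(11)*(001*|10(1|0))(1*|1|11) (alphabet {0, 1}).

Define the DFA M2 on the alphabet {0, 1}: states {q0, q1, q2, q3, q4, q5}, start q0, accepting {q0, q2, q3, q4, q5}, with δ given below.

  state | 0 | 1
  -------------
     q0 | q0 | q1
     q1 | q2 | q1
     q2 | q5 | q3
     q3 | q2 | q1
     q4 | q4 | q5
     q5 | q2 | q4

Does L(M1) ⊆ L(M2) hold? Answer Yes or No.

No

The string 11011 is in L(M1) but not in L(M2).
So L(M1) ⊄ L(M2).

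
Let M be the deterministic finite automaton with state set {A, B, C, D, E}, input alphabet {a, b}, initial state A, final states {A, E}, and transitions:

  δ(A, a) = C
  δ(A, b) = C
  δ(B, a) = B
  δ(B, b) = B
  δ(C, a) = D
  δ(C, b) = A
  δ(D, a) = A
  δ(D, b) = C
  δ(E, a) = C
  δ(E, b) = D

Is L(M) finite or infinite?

State A is reachable from the start and can reach an accepting state, and it lies on the cycle A → C → A.
Traversing that cycle any number of times yields accepted strings of unbounded length, so the language is infinite.

infinite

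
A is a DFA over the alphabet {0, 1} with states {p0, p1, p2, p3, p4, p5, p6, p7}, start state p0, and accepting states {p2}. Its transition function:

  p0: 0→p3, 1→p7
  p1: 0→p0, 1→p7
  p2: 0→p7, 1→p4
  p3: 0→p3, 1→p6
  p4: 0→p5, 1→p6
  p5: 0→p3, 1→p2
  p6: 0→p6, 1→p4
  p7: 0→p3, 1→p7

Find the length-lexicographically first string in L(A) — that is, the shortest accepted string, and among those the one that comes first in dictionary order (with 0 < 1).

A breadth-first search from p0 reaches an accepting state first via the path p0 → p3 → p6 → p4 → p5 → p2 on input 01101.
No string of length < 5 is accepted (BFS exhausts all shorter strings without reaching an accepting state), and 01101 is the lexicographically least accepting string of length 5.

01101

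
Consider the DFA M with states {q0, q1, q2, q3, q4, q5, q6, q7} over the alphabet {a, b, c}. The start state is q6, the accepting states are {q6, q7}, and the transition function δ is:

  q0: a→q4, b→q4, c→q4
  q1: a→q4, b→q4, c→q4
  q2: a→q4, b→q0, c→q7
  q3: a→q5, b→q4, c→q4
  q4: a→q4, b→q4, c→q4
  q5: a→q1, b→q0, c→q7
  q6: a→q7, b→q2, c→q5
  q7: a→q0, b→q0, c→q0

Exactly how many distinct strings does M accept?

4

The useful subgraph on states {q2, q5, q6, q7} is acyclic, so L(M) is finite; the longest accepting path visits 3 useful states, giving maximum string length 2.
Counting accepting paths from q6 by length: 1 of length 0, 1 of length 1, 2 of length 2. Total 4.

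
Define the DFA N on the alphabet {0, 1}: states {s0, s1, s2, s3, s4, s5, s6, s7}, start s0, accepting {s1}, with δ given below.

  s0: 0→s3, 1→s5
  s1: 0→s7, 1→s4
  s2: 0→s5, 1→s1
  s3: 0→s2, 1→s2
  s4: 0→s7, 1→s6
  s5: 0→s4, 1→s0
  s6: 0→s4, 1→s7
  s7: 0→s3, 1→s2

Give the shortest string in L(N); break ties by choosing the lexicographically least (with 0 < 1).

A breadth-first search from s0 reaches an accepting state first via the path s0 → s3 → s2 → s1 on input 001.
No string of length < 3 is accepted (BFS exhausts all shorter strings without reaching an accepting state), and 001 is the lexicographically least accepting string of length 3.

001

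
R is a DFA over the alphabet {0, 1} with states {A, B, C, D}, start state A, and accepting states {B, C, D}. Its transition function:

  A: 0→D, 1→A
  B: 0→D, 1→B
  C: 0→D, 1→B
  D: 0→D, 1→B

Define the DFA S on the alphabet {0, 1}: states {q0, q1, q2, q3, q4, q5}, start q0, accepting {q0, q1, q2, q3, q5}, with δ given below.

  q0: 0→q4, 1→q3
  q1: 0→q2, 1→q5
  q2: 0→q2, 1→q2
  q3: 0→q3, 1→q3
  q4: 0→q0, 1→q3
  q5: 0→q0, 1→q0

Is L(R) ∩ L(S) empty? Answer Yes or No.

The string 00 is accepted by both R and S.
Hence L(R) ∩ L(S) ≠ ∅.

No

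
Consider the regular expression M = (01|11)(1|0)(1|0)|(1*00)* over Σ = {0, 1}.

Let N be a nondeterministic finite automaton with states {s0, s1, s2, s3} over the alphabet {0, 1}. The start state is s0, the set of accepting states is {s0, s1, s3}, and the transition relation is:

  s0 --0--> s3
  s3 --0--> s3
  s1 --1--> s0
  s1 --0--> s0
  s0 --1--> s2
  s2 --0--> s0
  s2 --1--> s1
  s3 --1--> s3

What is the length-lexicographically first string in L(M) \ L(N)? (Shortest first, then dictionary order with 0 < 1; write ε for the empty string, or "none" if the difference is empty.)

1101

The string 1101 is accepted by M but not by N.
No shorter string lies in the difference, and 1101 is the lexicographically first length-4 string in L(M) \ L(N).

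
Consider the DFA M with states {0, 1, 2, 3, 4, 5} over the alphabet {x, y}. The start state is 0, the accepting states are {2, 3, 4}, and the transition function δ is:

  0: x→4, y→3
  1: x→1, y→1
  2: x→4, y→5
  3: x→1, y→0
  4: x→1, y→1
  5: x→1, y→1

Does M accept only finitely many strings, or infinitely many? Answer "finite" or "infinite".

State 0 is reachable from the start and can reach an accepting state, and it lies on the cycle 0 → 3 → 0.
Traversing that cycle any number of times yields accepted strings of unbounded length, so the language is infinite.

infinite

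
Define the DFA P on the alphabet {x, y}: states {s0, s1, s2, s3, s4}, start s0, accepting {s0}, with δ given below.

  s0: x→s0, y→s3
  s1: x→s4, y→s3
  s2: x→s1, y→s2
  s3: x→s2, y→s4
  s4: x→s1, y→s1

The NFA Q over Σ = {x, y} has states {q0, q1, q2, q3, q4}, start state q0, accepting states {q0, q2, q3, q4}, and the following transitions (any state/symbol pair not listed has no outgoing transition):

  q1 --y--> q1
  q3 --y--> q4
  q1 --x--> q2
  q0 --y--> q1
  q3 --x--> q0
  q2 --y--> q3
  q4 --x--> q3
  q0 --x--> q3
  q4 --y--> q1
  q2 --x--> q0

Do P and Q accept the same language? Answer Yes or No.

The string xy is accepted by Q but rejected by P.
So L(P) ≠ L(Q).

No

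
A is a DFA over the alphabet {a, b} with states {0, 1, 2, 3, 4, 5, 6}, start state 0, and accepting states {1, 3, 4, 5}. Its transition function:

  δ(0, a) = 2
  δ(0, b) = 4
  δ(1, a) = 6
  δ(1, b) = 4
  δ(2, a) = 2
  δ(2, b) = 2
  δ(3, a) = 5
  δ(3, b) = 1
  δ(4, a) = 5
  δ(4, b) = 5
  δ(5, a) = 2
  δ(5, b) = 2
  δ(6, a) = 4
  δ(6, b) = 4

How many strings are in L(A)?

The useful subgraph on states {0, 4, 5} is acyclic, so L(A) is finite; the longest accepting path visits 3 useful states, giving maximum string length 2.
Counting accepting paths from 0 by length: 1 of length 1, 2 of length 2. Total 3.

3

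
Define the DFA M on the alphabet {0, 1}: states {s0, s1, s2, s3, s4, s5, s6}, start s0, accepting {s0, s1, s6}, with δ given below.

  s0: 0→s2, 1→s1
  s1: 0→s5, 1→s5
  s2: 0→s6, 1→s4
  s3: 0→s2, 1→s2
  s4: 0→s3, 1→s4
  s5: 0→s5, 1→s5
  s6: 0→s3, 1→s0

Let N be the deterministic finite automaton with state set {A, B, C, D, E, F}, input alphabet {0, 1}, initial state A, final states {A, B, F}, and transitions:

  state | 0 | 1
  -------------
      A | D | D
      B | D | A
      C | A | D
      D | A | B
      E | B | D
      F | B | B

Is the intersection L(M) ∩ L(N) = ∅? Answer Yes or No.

The empty string ε is accepted by both M and N.
Hence L(M) ∩ L(N) ≠ ∅.

No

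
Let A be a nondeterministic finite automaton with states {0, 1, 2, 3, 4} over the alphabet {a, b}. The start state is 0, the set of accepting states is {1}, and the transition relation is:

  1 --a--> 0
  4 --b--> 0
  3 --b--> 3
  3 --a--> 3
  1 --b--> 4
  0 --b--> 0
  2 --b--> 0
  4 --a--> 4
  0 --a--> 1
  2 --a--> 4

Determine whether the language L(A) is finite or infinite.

infinite

State 0 is reachable from the start and can reach an accepting state, and it lies on the cycle 0 → 0.
Traversing that cycle any number of times yields accepted strings of unbounded length, so the language is infinite.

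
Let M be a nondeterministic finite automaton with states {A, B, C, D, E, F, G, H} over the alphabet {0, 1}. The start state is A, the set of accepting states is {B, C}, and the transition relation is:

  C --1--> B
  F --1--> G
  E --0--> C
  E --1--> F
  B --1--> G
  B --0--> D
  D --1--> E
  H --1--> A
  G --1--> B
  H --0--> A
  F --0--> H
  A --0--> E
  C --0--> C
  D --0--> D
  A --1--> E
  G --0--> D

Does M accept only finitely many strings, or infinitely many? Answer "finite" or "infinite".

infinite

State D is reachable from the start and can reach an accepting state, and it lies on the cycle D → D.
Traversing that cycle any number of times yields accepted strings of unbounded length, so the language is infinite.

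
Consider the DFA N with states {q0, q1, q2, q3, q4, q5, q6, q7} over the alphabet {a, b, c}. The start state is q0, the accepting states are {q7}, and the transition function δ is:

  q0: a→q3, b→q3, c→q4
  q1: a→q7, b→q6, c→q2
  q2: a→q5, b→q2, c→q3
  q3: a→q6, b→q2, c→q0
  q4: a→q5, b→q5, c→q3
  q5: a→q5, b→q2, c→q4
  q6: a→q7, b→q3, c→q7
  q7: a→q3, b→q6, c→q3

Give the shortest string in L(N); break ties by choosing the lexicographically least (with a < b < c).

aaa

A breadth-first search from q0 reaches an accepting state first via the path q0 → q3 → q6 → q7 on input aaa.
No string of length < 3 is accepted (BFS exhausts all shorter strings without reaching an accepting state), and aaa is the lexicographically least accepting string of length 3.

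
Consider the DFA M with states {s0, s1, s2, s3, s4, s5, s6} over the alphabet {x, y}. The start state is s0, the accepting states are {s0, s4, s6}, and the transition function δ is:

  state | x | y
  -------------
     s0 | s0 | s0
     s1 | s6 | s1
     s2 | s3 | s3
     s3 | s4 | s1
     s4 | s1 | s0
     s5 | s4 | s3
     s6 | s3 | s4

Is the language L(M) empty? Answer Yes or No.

The empty string ε is accepted: the run s0 ends in the accepting state s0.
Since at least one string is accepted, L(M) is not empty.

No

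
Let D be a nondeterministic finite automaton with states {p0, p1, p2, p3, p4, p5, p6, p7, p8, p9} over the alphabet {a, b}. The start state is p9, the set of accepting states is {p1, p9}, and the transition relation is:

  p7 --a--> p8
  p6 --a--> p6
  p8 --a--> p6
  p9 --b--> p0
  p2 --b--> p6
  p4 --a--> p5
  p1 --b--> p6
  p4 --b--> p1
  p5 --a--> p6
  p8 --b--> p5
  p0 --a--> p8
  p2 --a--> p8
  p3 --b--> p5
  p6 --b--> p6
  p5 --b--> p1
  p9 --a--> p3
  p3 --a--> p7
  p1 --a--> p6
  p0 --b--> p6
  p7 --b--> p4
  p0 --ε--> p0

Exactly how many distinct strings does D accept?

The useful subgraph on states {p0, p1, p3, p4, p5, p7, p8, p9} is acyclic, so L(D) is finite; the longest accepting path visits 6 useful states, giving maximum string length 5.
Counting accepting paths from p9 by length: 1 of length 0, 1 of length 3, 2 of length 4, 2 of length 5. Total 6.

6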